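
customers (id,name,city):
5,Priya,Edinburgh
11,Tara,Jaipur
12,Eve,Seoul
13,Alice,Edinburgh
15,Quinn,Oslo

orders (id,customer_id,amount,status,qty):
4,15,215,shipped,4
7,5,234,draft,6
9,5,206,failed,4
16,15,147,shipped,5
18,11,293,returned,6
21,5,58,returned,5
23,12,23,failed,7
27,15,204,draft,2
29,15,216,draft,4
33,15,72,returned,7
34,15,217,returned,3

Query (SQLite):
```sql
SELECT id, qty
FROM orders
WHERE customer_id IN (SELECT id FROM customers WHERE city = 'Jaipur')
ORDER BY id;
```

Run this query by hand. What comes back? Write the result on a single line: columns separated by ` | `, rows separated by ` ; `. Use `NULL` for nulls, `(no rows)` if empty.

Inner query: customers.id where city = 'Jaipur'.
Outer: keep orders rows whose customer_id is in that set.
Inner query → {11}

18 | 6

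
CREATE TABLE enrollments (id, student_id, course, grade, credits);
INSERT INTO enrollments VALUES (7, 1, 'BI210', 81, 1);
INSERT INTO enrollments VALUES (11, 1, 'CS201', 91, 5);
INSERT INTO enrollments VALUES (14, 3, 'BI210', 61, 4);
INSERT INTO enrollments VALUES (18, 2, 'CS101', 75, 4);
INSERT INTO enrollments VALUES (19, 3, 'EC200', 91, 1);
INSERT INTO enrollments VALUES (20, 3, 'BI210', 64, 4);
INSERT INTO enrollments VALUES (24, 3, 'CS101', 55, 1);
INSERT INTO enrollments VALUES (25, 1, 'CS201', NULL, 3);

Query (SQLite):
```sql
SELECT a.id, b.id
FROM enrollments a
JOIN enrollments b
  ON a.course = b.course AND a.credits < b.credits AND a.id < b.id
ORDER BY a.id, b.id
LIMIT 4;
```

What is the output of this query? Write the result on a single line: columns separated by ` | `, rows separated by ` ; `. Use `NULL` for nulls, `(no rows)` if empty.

7 | 14 ; 7 | 20

Pairs (a,b) with same course, a.credits < b.credits, a.id < b.id.
course groups: BI210:{7,14,20} CS101:{18,24} CS201:{11,25} EC200:{19}
Ordered by (a.id, b.id); first 4.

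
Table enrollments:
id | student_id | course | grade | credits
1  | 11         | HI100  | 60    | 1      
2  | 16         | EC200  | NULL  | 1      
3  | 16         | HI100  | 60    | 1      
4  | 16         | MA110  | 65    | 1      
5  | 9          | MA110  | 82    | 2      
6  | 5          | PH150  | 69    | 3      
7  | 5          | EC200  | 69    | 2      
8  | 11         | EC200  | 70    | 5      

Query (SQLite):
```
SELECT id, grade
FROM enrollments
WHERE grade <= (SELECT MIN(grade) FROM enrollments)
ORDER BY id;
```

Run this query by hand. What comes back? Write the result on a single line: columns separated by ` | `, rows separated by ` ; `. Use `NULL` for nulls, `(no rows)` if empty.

Scalar subquery: MIN(grade) over all enrollments rows = 60.
Keep rows where grade <= that value.

1 | 60 ; 3 | 60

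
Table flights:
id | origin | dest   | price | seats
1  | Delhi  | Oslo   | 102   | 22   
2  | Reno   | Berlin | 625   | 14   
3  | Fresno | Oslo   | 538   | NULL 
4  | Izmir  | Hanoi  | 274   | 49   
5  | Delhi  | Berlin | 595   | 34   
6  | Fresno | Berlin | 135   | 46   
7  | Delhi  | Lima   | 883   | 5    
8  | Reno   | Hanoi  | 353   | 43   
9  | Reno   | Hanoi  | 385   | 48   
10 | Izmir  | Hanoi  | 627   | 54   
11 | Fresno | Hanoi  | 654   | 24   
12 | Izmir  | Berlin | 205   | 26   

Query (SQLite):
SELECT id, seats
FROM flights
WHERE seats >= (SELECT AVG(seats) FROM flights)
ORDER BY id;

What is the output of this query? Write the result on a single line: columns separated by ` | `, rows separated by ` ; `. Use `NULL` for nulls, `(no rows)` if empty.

4 | 49 ; 5 | 34 ; 6 | 46 ; 8 | 43 ; 9 | 48 ; 10 | 54

Scalar subquery: AVG(seats) over all flights rows = 33.181818 (≈; comparison uses full precision).
Keep rows where seats >= that value.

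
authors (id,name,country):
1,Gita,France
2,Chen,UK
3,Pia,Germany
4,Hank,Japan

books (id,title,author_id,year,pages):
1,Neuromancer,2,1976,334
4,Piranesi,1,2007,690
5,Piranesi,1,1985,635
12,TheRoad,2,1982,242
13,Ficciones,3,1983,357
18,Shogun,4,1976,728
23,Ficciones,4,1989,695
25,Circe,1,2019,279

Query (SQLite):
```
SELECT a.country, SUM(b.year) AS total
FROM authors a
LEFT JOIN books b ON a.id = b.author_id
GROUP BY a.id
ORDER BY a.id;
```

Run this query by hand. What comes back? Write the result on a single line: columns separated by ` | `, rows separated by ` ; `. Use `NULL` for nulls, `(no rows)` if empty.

LEFT JOIN keeps every authors row; unmatched ones get NULL for books columns.
Group by authors.id and compute SUM(b.year). SUM over an all-NULL group is NULL.
  1: ids {4, 5, 25} → SUM(b.year)=6011
  2: ids {1, 12} → SUM(b.year)=3958
  3: ids {13} → SUM(b.year)=1983
  4: ids {18, 23} → SUM(b.year)=3965

France | 6011 ; UK | 3958 ; Germany | 1983 ; Japan | 3965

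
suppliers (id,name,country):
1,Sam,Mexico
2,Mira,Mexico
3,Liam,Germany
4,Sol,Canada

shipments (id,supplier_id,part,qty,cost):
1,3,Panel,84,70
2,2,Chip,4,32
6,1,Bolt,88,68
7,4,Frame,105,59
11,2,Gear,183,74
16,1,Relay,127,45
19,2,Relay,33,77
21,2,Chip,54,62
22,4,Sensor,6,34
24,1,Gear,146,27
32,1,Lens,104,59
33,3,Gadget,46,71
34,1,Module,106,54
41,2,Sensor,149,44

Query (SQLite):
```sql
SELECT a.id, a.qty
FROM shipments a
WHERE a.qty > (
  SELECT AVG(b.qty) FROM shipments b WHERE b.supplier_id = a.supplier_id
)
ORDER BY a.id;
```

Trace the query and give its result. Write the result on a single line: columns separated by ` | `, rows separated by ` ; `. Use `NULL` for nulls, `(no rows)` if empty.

1 | 84 ; 7 | 105 ; 11 | 183 ; 16 | 127 ; 24 | 146 ; 41 | 149

For each shipments row a, compute AVG(qty) over rows sharing a.supplier_id.
Keep row a if a.qty > that per-group AVG.
  supplier_id=1: AVG(qty) = 114.2
  supplier_id=2: AVG(qty) = 84.6
  supplier_id=3: AVG(qty) = 65.0
  supplier_id=4: AVG(qty) = 55.5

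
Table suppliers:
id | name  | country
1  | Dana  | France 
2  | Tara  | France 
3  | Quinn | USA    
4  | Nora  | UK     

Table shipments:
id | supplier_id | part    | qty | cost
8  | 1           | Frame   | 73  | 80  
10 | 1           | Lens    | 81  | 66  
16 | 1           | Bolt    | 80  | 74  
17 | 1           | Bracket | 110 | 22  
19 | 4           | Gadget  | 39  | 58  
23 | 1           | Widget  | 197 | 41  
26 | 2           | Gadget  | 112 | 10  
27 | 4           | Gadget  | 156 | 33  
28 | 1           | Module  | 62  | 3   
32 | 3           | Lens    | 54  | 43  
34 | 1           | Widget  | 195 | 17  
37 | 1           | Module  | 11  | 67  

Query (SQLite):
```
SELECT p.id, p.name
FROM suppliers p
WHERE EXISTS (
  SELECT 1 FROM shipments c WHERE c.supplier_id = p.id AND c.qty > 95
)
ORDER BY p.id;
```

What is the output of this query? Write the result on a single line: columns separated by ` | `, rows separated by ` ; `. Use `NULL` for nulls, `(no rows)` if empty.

1 | Dana ; 2 | Tara ; 4 | Nora

For each suppliers row, check whether any shipments with matching supplier_id has qty > 95.
Keep rows where that is true.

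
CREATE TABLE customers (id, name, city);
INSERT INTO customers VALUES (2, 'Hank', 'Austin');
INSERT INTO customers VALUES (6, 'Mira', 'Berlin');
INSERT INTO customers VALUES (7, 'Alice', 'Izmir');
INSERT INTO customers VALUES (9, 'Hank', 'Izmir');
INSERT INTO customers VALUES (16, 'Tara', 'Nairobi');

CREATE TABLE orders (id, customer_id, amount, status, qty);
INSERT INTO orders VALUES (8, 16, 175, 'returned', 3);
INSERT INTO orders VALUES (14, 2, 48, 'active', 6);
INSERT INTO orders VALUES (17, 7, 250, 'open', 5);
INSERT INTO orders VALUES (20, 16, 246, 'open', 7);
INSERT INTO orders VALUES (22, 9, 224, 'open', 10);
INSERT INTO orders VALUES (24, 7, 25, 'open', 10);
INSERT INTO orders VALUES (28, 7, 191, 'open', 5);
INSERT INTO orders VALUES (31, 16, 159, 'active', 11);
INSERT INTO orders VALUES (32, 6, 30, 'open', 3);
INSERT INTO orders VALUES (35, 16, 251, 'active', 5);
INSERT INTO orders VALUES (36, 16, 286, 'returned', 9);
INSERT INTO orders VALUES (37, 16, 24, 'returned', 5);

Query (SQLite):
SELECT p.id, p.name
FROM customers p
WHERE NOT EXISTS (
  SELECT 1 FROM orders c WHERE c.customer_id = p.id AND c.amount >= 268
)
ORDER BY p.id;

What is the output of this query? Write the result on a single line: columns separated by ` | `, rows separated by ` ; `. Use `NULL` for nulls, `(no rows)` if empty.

For each customers row, check whether any orders with matching customer_id has amount >= 268.
Keep rows where that is false.

2 | Hank ; 6 | Mira ; 7 | Alice ; 9 | Hank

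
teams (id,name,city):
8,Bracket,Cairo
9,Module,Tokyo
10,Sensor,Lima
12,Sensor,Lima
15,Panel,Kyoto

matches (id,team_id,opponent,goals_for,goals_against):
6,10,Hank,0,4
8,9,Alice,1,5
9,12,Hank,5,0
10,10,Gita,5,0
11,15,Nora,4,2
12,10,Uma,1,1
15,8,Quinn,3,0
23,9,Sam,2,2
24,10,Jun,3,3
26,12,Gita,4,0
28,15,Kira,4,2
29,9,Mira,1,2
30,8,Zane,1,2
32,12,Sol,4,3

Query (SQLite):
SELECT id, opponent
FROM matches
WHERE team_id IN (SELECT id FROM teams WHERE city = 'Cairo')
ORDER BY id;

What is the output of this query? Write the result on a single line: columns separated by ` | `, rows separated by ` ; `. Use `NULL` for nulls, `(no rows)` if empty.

Inner query: teams.id where city = 'Cairo'.
Outer: keep matches rows whose team_id is in that set.
Inner query → {8}

15 | Quinn ; 30 | Zane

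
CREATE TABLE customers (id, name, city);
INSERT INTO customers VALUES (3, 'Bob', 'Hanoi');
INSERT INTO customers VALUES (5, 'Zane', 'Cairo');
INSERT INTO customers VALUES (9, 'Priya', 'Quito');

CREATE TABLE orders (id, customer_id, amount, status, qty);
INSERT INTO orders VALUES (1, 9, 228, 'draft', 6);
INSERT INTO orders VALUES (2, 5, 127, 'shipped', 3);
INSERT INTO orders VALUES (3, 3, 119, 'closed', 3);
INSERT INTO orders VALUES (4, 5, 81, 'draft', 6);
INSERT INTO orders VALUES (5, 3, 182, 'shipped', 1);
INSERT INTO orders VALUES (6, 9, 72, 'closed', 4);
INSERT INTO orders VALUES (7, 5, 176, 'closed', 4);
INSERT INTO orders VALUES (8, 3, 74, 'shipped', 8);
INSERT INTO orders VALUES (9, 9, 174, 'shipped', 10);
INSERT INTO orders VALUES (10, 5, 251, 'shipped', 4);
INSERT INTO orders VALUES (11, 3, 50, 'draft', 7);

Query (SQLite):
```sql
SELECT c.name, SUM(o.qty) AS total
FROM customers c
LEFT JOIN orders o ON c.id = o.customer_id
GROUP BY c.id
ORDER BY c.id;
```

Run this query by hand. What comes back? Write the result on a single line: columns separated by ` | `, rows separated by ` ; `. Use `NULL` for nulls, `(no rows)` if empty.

LEFT JOIN keeps every customers row; unmatched ones get NULL for orders columns.
Group by customers.id and compute SUM(o.qty). SUM over an all-NULL group is NULL.
  3: ids {3, 5, 8, 11} → SUM(o.qty)=19
  5: ids {2, 4, 7, 10} → SUM(o.qty)=17
  9: ids {1, 6, 9} → SUM(o.qty)=20

Bob | 19 ; Zane | 17 ; Priya | 20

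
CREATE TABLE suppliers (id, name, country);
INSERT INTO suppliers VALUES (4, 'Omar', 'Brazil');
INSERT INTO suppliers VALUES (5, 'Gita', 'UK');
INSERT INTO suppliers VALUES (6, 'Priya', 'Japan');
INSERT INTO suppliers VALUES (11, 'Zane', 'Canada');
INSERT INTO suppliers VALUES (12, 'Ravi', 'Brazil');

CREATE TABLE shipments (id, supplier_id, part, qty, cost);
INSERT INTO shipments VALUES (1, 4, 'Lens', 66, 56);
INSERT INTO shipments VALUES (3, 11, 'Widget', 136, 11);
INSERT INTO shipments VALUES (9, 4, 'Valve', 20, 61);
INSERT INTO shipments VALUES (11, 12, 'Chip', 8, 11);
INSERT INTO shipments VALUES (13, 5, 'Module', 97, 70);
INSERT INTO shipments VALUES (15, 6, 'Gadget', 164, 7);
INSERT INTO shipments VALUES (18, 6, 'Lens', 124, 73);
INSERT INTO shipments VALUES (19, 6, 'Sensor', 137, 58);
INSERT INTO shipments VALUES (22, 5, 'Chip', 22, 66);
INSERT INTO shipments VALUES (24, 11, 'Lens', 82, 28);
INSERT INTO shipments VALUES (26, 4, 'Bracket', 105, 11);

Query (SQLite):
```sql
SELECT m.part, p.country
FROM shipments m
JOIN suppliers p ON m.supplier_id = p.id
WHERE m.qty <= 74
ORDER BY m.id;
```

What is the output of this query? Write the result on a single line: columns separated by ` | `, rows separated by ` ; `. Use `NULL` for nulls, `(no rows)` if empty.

Lens | Brazil ; Valve | Brazil ; Chip | Brazil ; Chip | UK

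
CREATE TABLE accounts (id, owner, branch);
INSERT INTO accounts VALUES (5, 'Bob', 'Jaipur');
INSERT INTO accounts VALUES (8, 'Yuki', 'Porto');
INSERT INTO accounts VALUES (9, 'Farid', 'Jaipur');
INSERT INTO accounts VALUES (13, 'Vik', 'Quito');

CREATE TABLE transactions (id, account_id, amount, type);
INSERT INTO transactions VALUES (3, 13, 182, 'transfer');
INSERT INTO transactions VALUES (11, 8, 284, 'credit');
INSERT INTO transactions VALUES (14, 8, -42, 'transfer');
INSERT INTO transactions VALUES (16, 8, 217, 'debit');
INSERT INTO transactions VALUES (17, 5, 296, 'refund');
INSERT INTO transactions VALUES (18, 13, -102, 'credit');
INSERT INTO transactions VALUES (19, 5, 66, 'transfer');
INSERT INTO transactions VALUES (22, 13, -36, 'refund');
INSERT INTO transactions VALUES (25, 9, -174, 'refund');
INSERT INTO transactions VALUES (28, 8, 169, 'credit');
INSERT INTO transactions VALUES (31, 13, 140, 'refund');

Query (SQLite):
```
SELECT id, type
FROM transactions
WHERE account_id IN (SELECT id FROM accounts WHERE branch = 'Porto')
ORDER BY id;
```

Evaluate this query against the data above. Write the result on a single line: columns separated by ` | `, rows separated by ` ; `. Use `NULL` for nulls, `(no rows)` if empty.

Inner query: accounts.id where branch = 'Porto'.
Outer: keep transactions rows whose account_id is in that set.
Inner query → {8}

11 | credit ; 14 | transfer ; 16 | debit ; 28 | credit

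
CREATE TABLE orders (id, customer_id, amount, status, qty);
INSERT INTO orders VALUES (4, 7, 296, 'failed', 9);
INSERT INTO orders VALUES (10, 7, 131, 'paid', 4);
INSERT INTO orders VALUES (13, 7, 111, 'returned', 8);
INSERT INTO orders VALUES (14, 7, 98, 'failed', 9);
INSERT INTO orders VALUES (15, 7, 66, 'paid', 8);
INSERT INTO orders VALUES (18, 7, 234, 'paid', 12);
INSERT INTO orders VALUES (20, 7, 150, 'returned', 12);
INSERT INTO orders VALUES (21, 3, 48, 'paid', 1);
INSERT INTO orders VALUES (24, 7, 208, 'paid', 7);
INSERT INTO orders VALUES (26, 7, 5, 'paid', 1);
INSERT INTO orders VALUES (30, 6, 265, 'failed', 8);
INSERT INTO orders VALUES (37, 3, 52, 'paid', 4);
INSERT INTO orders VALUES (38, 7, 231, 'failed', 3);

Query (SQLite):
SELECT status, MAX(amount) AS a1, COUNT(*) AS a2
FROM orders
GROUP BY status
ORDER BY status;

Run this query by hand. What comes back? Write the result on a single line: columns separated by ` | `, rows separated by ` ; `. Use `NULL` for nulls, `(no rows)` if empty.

failed | 296 | 4 ; paid | 234 | 7 ; returned | 150 | 2

Group orders by status.
Per group compute: MAX(amount), COUNT(*).
  failed: ids {4, 14, 30, 38} → MAX(amount)=296, COUNT(*)=4
  paid: ids {10, 15, 18, 21, 24, 26, 37} → MAX(amount)=234, COUNT(*)=7
  returned: ids {13, 20} → MAX(amount)=150, COUNT(*)=2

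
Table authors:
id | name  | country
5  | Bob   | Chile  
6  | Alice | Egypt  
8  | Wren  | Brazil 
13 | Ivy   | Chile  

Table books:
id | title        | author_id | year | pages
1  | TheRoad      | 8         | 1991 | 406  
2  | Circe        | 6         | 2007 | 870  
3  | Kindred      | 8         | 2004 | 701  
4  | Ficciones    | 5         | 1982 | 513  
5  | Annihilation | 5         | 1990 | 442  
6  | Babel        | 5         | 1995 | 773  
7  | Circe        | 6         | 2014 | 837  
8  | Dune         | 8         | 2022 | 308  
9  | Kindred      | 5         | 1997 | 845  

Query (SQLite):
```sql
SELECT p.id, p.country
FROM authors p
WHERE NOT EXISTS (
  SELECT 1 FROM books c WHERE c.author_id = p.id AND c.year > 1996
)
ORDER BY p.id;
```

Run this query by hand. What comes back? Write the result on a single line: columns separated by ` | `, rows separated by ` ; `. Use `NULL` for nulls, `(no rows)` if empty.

For each authors row, check whether any books with matching author_id has year > 1996.
Keep rows where that is false.

13 | Chile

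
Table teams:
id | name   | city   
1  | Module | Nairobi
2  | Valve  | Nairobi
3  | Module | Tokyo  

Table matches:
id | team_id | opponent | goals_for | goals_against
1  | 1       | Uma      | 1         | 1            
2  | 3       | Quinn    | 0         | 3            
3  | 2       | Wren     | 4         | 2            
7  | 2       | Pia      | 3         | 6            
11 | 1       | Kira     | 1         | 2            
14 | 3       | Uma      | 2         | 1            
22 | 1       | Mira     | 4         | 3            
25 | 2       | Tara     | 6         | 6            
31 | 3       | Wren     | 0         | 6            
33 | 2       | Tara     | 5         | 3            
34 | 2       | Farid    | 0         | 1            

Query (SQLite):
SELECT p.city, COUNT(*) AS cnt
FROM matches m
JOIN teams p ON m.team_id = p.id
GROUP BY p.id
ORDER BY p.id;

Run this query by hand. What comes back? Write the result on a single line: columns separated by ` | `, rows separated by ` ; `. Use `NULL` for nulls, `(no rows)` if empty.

Join each matches row to its teams via team_id.
Group joined rows by teams.id; compute COUNT(*) per group.
  1: ids {1, 11, 22} → COUNT(*)=3
  2: ids {3, 7, 25, 33, 34} → COUNT(*)=5
  3: ids {2, 14, 31} → COUNT(*)=3

Nairobi | 3 ; Nairobi | 5 ; Tokyo | 3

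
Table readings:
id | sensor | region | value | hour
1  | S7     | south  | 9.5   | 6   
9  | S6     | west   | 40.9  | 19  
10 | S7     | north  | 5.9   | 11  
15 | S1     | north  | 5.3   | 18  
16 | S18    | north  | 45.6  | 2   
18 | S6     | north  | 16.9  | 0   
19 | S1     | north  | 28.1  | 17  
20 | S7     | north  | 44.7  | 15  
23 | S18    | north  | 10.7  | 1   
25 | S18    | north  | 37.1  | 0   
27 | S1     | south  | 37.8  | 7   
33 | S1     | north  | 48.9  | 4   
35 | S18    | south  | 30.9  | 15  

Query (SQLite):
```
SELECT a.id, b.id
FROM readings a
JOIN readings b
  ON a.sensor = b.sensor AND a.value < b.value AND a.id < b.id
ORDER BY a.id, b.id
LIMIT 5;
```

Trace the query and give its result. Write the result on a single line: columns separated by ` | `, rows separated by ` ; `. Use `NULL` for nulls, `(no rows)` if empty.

1 | 20 ; 10 | 20 ; 15 | 19 ; 15 | 27 ; 15 | 33

Pairs (a,b) with same sensor, a.value < b.value, a.id < b.id.
sensor groups: S1:{15,19,27,33} S18:{16,23,25,35} S6:{9,18} S7:{1,10,20}
Ordered by (a.id, b.id); first 5.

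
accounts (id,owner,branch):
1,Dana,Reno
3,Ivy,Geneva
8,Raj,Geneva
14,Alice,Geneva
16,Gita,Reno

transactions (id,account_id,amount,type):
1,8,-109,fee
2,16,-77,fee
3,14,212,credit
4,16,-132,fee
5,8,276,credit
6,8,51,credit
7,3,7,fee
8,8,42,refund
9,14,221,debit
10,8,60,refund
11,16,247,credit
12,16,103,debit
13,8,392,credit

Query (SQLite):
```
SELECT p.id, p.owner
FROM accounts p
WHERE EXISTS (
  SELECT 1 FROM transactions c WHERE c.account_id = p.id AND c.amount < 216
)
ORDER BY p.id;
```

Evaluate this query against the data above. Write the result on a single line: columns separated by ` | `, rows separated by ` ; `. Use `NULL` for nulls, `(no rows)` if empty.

3 | Ivy ; 8 | Raj ; 14 | Alice ; 16 | Gita

For each accounts row, check whether any transactions with matching account_id has amount < 216.
Keep rows where that is true.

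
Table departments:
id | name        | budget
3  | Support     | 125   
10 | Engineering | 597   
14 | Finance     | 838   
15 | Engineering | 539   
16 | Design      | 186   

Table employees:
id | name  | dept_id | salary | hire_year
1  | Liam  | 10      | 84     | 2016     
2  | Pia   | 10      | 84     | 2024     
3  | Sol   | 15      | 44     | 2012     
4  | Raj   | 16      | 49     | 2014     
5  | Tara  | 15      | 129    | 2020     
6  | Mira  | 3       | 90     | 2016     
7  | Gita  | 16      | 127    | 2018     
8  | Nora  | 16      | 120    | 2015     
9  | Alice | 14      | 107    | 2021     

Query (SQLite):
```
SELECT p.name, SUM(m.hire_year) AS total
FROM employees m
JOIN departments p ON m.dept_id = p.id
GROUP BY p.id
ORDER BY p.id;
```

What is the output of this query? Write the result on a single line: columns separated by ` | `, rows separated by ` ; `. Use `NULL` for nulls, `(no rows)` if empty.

Join each employees row to its departments via dept_id.
Group joined rows by departments.id; compute SUM(m.hire_year) per group.
  3: ids {6} → SUM(m.hire_year)=2016
  10: ids {1, 2} → SUM(m.hire_year)=4040
  14: ids {9} → SUM(m.hire_year)=2021
  15: ids {3, 5} → SUM(m.hire_year)=4032
  16: ids {4, 7, 8} → SUM(m.hire_year)=6047

Support | 2016 ; Engineering | 4040 ; Finance | 2021 ; Engineering | 4032 ; Design | 6047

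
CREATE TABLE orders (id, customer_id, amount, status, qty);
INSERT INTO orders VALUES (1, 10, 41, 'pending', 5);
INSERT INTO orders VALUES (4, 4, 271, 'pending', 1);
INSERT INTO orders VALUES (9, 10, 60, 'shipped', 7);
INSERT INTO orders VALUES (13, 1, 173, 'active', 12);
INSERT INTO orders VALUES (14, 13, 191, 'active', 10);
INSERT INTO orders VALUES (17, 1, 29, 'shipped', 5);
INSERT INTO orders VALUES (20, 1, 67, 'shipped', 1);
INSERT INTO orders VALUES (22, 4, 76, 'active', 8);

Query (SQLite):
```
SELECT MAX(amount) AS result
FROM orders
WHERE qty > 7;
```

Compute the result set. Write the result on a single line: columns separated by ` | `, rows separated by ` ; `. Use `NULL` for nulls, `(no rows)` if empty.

191

Rows where qty > 7 → amount values: [173, 191, 76].
MAX of non-NULL values = 191.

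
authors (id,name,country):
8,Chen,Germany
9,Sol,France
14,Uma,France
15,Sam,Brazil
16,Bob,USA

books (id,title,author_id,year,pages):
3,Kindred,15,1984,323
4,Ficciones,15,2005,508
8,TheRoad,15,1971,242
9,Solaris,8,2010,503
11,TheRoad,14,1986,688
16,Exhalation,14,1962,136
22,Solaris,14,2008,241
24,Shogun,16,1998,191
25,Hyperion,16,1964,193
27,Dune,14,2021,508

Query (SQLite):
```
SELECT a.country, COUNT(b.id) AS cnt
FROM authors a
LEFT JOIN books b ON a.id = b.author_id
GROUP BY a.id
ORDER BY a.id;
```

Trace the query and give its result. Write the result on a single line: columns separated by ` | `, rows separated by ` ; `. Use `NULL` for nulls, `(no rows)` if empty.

Germany | 1 ; France | 0 ; France | 4 ; Brazil | 3 ; USA | 2

LEFT JOIN keeps every authors row; unmatched ones get NULL for books columns.
Group by authors.id and compute COUNT(b.id). COUNT(col) of an all-NULL group is 0.
  8: ids {9} → COUNT(b.id)=1
  9: ids {—} → COUNT(b.id)=0
  14: ids {11, 16, 22, 27} → COUNT(b.id)=4
  15: ids {3, 4, 8} → COUNT(b.id)=3
  16: ids {24, 25} → COUNT(b.id)=2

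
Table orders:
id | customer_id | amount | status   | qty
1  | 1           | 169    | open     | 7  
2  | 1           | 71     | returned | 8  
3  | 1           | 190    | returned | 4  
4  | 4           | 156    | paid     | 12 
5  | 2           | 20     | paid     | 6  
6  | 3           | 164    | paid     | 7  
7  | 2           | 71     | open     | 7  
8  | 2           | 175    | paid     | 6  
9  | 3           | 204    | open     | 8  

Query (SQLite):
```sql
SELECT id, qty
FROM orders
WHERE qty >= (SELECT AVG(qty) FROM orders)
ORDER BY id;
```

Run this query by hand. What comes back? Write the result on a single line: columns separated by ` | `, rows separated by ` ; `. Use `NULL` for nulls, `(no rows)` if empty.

Scalar subquery: AVG(qty) over all orders rows = 7.222222 (≈; comparison uses full precision).
Keep rows where qty >= that value.

2 | 8 ; 4 | 12 ; 9 | 8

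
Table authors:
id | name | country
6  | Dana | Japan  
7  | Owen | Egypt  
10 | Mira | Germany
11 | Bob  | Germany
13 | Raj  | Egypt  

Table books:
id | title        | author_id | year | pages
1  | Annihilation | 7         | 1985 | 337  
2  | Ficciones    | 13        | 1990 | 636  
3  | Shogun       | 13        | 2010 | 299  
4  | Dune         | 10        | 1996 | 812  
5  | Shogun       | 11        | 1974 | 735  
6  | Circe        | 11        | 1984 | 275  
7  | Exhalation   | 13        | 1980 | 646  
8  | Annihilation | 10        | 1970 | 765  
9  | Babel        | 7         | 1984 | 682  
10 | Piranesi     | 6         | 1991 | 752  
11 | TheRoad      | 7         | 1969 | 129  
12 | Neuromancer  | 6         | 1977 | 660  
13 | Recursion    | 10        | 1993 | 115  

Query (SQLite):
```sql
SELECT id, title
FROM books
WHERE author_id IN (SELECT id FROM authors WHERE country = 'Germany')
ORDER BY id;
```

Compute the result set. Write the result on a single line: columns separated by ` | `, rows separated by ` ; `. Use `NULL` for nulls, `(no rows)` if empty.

Inner query: authors.id where country = 'Germany'.
Outer: keep books rows whose author_id is in that set.
Inner query → {10, 11}

4 | Dune ; 5 | Shogun ; 6 | Circe ; 8 | Annihilation ; 13 | Recursion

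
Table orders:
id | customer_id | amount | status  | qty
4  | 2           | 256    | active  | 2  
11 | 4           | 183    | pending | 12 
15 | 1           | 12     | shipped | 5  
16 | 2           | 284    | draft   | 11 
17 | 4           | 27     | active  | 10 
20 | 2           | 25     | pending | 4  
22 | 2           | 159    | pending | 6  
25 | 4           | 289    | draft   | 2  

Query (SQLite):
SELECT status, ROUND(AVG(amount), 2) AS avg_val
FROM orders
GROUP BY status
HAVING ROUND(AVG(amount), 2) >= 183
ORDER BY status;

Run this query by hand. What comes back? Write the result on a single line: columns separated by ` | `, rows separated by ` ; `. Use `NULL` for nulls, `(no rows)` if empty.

Partition orders by status; compute ROUND(AVG(amount), 2) within each group.
HAVING: keep groups where ROUND(AVG(amount), 2) >= 183.
  active: ids {4, 17} → ROUND(AVG(amount), 2)=141.5
  draft: ids {16, 25} → ROUND(AVG(amount), 2)=286.5
  pending: ids {11, 20, 22} → ROUND(AVG(amount), 2)=122.33
  shipped: ids {15} → ROUND(AVG(amount), 2)=12

draft | 286.5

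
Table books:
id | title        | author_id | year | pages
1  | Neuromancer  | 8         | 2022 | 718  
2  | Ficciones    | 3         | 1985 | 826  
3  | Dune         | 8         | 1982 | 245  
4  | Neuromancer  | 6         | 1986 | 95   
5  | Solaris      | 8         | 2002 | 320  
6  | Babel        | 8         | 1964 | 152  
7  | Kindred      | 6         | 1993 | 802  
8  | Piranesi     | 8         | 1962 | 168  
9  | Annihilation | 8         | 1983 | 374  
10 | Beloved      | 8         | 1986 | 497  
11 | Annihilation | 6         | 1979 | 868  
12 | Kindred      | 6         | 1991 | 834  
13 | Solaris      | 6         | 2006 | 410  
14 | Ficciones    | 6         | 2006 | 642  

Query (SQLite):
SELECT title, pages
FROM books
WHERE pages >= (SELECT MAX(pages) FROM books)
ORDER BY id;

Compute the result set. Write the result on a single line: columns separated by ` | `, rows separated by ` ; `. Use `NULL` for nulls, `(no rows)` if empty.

Scalar subquery: MAX(pages) over all books rows = 868.
Keep rows where pages >= that value.

Annihilation | 868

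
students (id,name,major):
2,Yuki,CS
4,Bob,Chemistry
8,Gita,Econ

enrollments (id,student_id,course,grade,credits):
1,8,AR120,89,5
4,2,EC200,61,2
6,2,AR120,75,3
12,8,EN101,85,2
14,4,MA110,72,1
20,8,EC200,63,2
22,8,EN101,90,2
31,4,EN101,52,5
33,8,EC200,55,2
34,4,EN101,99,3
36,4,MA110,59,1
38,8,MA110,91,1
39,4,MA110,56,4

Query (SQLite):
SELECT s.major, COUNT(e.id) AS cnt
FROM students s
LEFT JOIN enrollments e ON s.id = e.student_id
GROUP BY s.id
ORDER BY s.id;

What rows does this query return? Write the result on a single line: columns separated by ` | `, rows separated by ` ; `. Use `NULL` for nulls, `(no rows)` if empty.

LEFT JOIN keeps every students row; unmatched ones get NULL for enrollments columns.
Group by students.id and compute COUNT(e.id). COUNT(col) of an all-NULL group is 0.
  2: ids {4, 6} → COUNT(e.id)=2
  4: ids {14, 31, 34, 36, 39} → COUNT(e.id)=5
  8: ids {1, 12, 20, 22, 33, 38} → COUNT(e.id)=6

CS | 2 ; Chemistry | 5 ; Econ | 6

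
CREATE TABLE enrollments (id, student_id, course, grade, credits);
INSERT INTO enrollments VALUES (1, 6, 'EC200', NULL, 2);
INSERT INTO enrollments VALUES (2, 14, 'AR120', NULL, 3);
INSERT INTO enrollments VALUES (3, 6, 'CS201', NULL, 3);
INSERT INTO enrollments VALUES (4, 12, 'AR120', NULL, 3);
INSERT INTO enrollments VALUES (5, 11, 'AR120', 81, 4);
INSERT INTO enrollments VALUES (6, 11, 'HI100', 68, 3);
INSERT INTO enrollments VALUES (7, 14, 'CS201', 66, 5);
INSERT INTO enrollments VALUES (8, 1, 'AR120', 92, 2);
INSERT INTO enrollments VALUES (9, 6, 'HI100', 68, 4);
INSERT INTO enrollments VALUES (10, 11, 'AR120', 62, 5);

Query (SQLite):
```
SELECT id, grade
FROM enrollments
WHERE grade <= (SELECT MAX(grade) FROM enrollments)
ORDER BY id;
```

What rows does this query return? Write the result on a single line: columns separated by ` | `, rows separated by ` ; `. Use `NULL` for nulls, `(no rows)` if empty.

Scalar subquery: MAX(grade) over all enrollments rows = 92.
Keep rows where grade <= that value.

5 | 81 ; 6 | 68 ; 7 | 66 ; 8 | 92 ; 9 | 68 ; 10 | 62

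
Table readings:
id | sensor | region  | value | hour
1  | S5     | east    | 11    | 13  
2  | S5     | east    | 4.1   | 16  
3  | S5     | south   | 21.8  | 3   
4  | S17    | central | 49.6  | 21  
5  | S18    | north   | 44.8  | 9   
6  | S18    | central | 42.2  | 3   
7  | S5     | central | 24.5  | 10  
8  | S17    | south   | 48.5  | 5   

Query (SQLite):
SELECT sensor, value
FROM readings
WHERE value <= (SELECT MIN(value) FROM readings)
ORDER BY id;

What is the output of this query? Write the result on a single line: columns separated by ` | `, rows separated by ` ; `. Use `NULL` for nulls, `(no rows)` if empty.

S5 | 4.1

Scalar subquery: MIN(value) over all readings rows = 4.1.
Keep rows where value <= that value.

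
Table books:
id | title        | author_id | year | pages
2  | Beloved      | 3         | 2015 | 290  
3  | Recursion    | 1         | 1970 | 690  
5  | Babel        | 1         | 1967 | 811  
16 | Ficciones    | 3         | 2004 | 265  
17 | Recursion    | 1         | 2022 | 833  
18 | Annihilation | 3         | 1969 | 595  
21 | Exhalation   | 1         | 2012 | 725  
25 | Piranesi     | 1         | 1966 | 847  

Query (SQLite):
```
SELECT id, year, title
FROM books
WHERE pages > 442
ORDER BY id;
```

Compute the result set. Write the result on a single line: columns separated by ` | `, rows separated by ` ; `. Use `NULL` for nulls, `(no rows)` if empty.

3 | 1970 | Recursion ; 5 | 1967 | Babel ; 17 | 2022 | Recursion ; 18 | 1969 | Annihilation ; 21 | 2012 | Exhalation ; 25 | 1966 | Piranesi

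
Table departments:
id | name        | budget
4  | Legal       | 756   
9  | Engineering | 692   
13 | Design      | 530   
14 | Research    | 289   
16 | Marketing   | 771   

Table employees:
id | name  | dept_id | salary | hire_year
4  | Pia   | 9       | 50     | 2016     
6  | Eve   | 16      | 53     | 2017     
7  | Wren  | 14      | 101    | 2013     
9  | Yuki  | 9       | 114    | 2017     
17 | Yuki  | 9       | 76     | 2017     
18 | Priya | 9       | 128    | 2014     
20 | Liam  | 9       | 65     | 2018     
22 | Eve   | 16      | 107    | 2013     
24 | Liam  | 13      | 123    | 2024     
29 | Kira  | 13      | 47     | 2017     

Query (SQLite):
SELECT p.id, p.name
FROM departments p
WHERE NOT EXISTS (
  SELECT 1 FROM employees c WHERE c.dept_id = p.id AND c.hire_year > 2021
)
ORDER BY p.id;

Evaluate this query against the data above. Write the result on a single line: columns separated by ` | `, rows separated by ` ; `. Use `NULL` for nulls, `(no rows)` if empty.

For each departments row, check whether any employees with matching dept_id has hire_year > 2021.
Keep rows where that is false.

4 | Legal ; 9 | Engineering ; 14 | Research ; 16 | Marketing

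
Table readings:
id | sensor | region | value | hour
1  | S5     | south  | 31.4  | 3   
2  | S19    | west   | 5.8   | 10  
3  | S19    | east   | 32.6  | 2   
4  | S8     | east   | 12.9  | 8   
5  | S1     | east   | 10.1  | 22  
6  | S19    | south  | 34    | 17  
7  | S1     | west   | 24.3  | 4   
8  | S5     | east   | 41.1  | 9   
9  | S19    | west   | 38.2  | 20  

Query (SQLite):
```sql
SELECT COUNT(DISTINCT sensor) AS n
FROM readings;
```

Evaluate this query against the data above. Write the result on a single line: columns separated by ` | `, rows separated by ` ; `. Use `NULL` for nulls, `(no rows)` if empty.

4

Count distinct non-NULL sensor values.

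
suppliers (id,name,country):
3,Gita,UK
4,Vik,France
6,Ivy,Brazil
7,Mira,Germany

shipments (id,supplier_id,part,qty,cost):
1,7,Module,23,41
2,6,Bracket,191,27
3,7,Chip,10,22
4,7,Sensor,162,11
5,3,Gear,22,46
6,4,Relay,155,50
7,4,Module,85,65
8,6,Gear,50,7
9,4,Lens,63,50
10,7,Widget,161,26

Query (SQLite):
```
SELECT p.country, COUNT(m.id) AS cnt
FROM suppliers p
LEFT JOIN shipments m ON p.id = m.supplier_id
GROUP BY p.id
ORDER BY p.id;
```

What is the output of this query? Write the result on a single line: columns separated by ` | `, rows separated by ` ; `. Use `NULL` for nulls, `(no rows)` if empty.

LEFT JOIN keeps every suppliers row; unmatched ones get NULL for shipments columns.
Group by suppliers.id and compute COUNT(m.id). COUNT(col) of an all-NULL group is 0.
  3: ids {5} → COUNT(m.id)=1
  4: ids {6, 7, 9} → COUNT(m.id)=3
  6: ids {2, 8} → COUNT(m.id)=2
  7: ids {1, 3, 4, 10} → COUNT(m.id)=4

UK | 1 ; France | 3 ; Brazil | 2 ; Germany | 4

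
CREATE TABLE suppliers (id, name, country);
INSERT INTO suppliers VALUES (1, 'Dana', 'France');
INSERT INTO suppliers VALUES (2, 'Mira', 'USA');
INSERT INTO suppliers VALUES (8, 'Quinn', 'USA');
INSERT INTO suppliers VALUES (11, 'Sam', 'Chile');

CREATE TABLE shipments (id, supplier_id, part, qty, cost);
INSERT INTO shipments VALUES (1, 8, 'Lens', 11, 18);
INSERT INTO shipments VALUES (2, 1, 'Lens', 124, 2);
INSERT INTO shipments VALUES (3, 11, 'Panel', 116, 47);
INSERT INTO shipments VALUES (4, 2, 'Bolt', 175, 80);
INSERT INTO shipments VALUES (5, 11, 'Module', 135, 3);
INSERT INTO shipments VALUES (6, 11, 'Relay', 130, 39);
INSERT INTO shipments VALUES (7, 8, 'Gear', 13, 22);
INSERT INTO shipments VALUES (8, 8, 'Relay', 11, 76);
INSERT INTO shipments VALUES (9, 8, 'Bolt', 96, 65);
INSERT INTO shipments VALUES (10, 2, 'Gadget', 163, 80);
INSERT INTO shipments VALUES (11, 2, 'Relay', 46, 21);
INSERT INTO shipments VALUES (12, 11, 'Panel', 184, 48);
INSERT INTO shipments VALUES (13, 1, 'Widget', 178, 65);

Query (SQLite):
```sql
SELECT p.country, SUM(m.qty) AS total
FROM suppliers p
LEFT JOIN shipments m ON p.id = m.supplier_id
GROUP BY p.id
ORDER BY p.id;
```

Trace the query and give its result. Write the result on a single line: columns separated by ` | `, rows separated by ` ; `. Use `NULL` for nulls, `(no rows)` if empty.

LEFT JOIN keeps every suppliers row; unmatched ones get NULL for shipments columns.
Group by suppliers.id and compute SUM(m.qty). SUM over an all-NULL group is NULL.
  1: ids {2, 13} → SUM(m.qty)=302
  2: ids {4, 10, 11} → SUM(m.qty)=384
  8: ids {1, 7, 8, 9} → SUM(m.qty)=131
  11: ids {3, 5, 6, 12} → SUM(m.qty)=565

France | 302 ; USA | 384 ; USA | 131 ; Chile | 565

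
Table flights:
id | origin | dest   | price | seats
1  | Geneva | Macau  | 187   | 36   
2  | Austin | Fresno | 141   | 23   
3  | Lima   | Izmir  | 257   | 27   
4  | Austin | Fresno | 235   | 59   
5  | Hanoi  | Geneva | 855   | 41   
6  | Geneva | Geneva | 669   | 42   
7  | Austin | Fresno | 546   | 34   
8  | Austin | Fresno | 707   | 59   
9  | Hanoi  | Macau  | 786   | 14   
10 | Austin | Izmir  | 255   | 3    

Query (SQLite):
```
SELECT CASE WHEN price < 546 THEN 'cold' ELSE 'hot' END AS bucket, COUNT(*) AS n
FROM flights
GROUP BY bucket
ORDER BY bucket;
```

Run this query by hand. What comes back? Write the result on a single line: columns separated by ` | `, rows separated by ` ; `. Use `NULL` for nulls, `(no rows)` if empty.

Bucket rows by price < 546 → 'cold' else 'hot'; count each bucket.

cold | 5 ; hot | 5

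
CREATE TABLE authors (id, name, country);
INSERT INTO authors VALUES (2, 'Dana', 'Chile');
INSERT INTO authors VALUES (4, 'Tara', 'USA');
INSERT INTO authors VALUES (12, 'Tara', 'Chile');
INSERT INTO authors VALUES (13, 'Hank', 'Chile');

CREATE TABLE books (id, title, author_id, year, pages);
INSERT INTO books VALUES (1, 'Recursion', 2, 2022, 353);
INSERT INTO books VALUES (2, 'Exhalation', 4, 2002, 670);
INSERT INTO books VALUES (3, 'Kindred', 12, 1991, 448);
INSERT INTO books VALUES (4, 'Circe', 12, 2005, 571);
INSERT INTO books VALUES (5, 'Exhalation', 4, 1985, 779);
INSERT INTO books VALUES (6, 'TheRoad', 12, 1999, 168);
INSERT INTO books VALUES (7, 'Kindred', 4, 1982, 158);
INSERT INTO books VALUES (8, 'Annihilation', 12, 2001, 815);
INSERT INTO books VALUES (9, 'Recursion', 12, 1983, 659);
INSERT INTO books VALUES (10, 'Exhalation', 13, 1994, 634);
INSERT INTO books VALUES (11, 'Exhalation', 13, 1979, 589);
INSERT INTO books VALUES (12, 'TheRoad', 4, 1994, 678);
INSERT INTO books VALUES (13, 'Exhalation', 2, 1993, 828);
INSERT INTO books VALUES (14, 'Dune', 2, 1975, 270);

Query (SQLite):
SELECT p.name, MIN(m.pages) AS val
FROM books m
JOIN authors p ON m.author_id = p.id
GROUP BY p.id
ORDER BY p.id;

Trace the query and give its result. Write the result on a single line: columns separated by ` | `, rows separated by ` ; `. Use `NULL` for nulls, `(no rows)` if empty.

Dana | 270 ; Tara | 158 ; Tara | 168 ; Hank | 589

Join each books row to its authors via author_id.
Group joined rows by authors.id; compute MIN(m.pages) per group.
  2: ids {1, 13, 14} → MIN(m.pages)=270
  4: ids {2, 5, 7, 12} → MIN(m.pages)=158
  12: ids {3, 4, 6, 8, 9} → MIN(m.pages)=168
  13: ids {10, 11} → MIN(m.pages)=589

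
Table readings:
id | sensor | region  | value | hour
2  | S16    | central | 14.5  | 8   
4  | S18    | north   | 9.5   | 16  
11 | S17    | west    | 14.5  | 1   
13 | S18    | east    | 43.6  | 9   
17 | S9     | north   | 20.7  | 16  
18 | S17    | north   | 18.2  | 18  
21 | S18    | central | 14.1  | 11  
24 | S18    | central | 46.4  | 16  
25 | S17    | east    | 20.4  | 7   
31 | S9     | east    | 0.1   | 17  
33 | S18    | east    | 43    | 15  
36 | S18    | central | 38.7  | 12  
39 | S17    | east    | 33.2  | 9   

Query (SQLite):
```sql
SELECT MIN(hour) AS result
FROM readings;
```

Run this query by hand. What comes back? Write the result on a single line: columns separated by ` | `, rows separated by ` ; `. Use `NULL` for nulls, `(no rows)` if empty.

1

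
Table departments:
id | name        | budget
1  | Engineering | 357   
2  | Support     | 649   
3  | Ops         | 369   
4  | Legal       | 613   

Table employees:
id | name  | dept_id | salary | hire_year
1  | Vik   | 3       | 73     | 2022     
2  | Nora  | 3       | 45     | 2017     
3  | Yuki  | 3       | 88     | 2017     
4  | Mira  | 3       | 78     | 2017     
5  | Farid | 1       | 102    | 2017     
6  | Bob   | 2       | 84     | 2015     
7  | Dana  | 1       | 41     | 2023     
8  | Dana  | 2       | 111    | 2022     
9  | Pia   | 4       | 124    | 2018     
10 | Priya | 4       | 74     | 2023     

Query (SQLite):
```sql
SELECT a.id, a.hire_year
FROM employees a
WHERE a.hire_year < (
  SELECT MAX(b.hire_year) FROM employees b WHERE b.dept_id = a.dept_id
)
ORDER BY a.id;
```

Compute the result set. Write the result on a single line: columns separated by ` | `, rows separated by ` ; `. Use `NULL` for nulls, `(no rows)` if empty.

For each employees row a, compute MAX(hire_year) over rows sharing a.dept_id.
Keep row a if a.hire_year < that per-group MAX.
  dept_id=1: MAX(hire_year) = 2023
  dept_id=2: MAX(hire_year) = 2022
  dept_id=3: MAX(hire_year) = 2022
  dept_id=4: MAX(hire_year) = 2023

2 | 2017 ; 3 | 2017 ; 4 | 2017 ; 5 | 2017 ; 6 | 2015 ; 9 | 2018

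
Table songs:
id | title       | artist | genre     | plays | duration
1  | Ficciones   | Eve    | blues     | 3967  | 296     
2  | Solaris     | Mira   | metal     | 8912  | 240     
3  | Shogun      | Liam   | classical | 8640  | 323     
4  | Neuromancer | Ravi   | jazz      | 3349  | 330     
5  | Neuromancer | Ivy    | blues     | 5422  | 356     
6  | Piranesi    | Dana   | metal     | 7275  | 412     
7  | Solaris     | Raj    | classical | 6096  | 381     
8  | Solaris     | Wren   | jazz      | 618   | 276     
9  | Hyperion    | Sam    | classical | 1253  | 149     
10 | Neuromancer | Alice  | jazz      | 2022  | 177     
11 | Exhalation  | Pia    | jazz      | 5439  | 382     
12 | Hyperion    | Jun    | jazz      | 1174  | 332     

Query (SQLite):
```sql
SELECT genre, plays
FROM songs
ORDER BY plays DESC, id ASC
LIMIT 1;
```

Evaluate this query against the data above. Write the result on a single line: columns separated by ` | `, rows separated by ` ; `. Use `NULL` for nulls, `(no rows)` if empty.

metal | 8912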